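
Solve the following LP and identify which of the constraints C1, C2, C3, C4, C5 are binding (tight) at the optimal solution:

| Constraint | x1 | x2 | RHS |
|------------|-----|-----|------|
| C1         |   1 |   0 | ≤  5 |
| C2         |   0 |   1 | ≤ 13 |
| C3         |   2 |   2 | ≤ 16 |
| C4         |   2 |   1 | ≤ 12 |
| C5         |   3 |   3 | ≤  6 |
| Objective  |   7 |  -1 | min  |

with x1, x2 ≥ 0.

At x1 = 0, x2 = 2, compute slack b - a·x for each constraint:
  C1: 5 − 0 = 5  (slack)
  C2: 13 − 2 = 11  (slack)
  C3: 16 − 4 = 12  (slack)
  C4: 12 − 2 = 10  (slack)
  C5: 6 − 6 = 0  (binding)

Optimal: x1 = 0, x2 = 2
Binding: C5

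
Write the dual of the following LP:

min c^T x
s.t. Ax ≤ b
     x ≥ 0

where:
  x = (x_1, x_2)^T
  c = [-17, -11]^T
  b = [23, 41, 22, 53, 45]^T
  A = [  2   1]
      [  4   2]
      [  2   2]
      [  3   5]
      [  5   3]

Primal min cᵀx s.t. Ax ≤ b, x ≥ 0  →  Dual max −bᵀy s.t. Aᵀy ≥ −c, y ≥ 0.

Maximize: z = -23y1 - 41y2 - 22y3 - 53y4 - 45y5

Subject to:
  2y1 + 4y2 + 2y3 + 3y4 + 5y5 ≥ 17
  y1 + 2y2 + 2y3 + 5y4 + 3y5 ≥ 11
  y1, y2, y3, y4, y5 ≥ 0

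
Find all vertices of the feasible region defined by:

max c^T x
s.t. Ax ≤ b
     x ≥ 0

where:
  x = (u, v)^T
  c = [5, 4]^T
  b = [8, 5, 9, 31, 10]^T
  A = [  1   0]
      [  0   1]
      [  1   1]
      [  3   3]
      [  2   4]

(0, 0), (5, 0), (0, 2.5)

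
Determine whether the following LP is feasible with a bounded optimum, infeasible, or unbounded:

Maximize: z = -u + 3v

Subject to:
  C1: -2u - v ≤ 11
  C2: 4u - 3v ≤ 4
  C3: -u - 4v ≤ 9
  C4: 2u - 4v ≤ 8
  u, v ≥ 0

Unbounded (objective can increase without bound)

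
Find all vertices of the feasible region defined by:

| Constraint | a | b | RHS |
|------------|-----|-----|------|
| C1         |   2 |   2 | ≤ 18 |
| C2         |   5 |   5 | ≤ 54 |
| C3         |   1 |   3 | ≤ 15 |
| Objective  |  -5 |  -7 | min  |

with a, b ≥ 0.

(0, 0), (9, 0), (6, 3), (0, 5)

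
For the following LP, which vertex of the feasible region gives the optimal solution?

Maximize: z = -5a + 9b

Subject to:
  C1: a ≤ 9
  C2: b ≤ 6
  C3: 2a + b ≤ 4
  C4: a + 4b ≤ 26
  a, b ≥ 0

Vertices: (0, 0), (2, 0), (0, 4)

Evaluate the objective at each vertex of the feasible region:
  z(0, 0) = 0
  z(2, 0) = -10
  z(0, 4) = 36  ←
The maximum is at a = 0, b = 4.

(0, 4)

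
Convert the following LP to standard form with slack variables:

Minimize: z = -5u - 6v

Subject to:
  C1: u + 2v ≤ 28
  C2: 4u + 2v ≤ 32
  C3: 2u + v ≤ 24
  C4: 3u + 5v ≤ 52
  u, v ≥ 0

min z = -5u - 6v

s.t.
  u + 2v + s1 = 28
  4u + 2v + s2 = 32
  2u + v + s3 = 24
  3u + 5v + s4 = 52
  u, v, s1, s2, s3, s4 ≥ 0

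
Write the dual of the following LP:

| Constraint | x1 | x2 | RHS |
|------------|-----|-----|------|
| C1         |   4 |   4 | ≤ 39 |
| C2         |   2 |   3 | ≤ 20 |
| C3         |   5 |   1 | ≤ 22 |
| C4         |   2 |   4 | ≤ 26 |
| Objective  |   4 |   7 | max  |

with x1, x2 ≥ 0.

Primal max cᵀx s.t. Ax ≤ b, x ≥ 0  →  Dual min bᵀy s.t. Aᵀy ≥ c, y ≥ 0.

Minimize: z = 39y1 + 20y2 + 22y3 + 26y4

Subject to:
  4y1 + 2y2 + 5y3 + 2y4 ≥ 4
  4y1 + 3y2 + y3 + 4y4 ≥ 7
  y1, y2, y3, y4 ≥ 0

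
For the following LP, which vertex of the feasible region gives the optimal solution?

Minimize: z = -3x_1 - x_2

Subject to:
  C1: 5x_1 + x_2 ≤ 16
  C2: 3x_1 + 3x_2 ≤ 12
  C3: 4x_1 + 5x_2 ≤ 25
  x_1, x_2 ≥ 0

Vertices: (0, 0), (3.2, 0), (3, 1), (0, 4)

Evaluate the objective at each vertex of the feasible region:
  z(0, 0) = 0
  z(3.2, 0) = -9.6
  z(3, 1) = -10  ←
  z(0, 4) = -4
The minimum is at x_1 = 3, x_2 = 1.

(3, 1)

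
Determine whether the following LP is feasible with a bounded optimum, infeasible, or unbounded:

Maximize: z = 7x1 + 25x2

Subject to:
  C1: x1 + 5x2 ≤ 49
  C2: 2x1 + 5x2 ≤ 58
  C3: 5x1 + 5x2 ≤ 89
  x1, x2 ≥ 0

Feasible with a bounded optimal solution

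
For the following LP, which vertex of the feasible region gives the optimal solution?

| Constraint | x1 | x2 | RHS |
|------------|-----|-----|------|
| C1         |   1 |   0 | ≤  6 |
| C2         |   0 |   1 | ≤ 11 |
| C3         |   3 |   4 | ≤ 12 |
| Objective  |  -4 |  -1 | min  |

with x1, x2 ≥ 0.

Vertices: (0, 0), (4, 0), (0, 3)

Evaluate the objective at each vertex of the feasible region:
  z(0, 0) = 0
  z(4, 0) = -16  ←
  z(0, 3) = -3
The minimum is at x1 = 4, x2 = 0.

(4, 0)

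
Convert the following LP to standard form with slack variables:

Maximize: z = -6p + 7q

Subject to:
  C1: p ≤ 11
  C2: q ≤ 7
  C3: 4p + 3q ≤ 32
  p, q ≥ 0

max z = -6p + 7q

s.t.
  p + s1 = 11
  q + s2 = 7
  4p + 3q + s3 = 32
  p, q, s1, s2, s3 ≥ 0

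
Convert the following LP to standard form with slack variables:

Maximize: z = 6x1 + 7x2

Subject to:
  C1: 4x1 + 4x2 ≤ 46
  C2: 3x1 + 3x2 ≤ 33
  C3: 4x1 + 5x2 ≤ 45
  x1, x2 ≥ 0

max z = 6x1 + 7x2

s.t.
  4x1 + 4x2 + s1 = 46
  3x1 + 3x2 + s2 = 33
  4x1 + 5x2 + s3 = 45
  x1, x2, s1, s2, s3 ≥ 0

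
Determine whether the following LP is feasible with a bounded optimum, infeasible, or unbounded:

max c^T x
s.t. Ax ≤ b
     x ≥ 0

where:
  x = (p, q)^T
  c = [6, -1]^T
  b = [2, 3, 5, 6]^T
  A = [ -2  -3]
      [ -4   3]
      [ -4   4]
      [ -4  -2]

Unbounded (objective can increase without bound)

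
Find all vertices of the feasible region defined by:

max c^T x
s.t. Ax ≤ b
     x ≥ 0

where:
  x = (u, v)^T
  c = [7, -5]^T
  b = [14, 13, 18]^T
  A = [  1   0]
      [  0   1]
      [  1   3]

(0, 0), (14, 0), (14, 1.333), (0, 6)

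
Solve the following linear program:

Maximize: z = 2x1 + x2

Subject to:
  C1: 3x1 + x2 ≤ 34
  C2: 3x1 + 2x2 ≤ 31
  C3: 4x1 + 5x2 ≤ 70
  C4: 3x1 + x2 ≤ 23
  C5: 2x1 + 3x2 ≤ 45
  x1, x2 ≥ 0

Evaluate the objective at each vertex of the feasible region:
  z(0, 0) = 0
  z(7.667, 0) = 15.33
  z(5, 8) = 18  ←
  z(2.143, 12.29) = 16.57
  z(0, 14) = 14
The maximum is at x1 = 5, x2 = 8.

x1 = 5, x2 = 8, z = 18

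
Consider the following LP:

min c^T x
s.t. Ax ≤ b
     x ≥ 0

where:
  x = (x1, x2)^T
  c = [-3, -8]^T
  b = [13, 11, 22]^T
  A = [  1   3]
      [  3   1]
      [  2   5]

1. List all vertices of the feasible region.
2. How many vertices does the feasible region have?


1. (0, 0), (3.667, 0), (2.538, 3.385), (1, 4), (0, 4.333)
2. 5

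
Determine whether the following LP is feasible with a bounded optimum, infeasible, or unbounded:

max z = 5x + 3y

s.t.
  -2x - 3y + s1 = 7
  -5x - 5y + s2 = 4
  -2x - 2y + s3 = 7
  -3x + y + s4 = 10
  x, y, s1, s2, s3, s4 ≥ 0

Unbounded (objective can increase without bound)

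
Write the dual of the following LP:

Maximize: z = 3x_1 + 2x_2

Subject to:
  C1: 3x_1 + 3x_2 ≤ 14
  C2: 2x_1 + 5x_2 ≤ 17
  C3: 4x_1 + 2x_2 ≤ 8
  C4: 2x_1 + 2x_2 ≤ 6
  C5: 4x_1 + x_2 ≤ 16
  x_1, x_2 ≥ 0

Primal max cᵀx s.t. Ax ≤ b, x ≥ 0  →  Dual min bᵀy s.t. Aᵀy ≥ c, y ≥ 0.

Minimize: z = 14y1 + 17y2 + 8y3 + 6y4 + 16y5

Subject to:
  3y1 + 2y2 + 4y3 + 2y4 + 4y5 ≥ 3
  3y1 + 5y2 + 2y3 + 2y4 + y5 ≥ 2
  y1, y2, y3, y4, y5 ≥ 0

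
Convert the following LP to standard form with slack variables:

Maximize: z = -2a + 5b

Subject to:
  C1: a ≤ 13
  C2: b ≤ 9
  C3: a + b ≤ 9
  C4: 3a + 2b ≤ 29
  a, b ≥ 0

max z = -2a + 5b

s.t.
  a + s1 = 13
  b + s2 = 9
  a + b + s3 = 9
  3a + 2b + s4 = 29
  a, b, s1, s2, s3, s4 ≥ 0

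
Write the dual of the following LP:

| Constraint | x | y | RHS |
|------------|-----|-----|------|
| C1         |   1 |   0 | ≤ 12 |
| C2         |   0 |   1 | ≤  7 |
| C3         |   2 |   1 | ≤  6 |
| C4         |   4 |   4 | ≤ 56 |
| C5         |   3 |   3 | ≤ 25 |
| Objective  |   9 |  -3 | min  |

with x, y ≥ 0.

Primal min cᵀx s.t. Ax ≤ b, x ≥ 0  →  Dual max −bᵀy s.t. Aᵀy ≥ −c, y ≥ 0.

Maximize: z = -12y1 - 7y2 - 6y3 - 56y4 - 25y5

Subject to:
  y1 + 2y3 + 4y4 + 3y5 ≥ -9
  y2 + y3 + 4y4 + 3y5 ≥ 3
  y1, y2, y3, y4, y5 ≥ 0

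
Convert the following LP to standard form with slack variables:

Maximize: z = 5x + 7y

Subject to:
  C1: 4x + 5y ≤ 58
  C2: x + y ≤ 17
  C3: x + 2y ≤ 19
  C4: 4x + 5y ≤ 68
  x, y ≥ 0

max z = 5x + 7y

s.t.
  4x + 5y + s1 = 58
  x + y + s2 = 17
  x + 2y + s3 = 19
  4x + 5y + s4 = 68
  x, y, s1, s2, s3, s4 ≥ 0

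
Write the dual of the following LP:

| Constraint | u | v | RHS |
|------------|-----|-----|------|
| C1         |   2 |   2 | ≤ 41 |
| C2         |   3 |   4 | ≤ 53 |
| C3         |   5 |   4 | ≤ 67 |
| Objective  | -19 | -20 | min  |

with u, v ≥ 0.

Primal min cᵀx s.t. Ax ≤ b, x ≥ 0  →  Dual max −bᵀy s.t. Aᵀy ≥ −c, y ≥ 0.

Maximize: z = -41y1 - 53y2 - 67y3

Subject to:
  2y1 + 3y2 + 5y3 ≥ 19
  2y1 + 4y2 + 4y3 ≥ 20
  y1, y2, y3 ≥ 0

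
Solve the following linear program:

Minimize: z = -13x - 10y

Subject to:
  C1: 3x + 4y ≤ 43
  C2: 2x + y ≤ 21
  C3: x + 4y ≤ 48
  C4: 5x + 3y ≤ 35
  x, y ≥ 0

Evaluate the objective at each vertex of the feasible region:
  z(0, 0) = 0
  z(7, 0) = -91
  z(1, 10) = -113  ←
  z(0, 10.75) = -107.5
The minimum is at x = 1, y = 10.

x = 1, y = 10, z = -113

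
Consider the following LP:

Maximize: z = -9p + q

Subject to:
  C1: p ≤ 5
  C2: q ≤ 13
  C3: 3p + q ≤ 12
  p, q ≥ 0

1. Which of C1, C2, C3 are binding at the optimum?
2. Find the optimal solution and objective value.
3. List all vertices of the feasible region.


1. C3
2. p = 0, q = 12, z = 12
3. (0, 0), (4, 0), (0, 12)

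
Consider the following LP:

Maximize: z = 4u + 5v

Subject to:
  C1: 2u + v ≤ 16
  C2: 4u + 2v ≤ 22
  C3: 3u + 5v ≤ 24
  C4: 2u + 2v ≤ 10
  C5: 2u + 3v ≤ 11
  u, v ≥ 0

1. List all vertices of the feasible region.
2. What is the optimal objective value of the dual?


1. (0, 0), (5, 0), (4, 1), (0, 3.667)
2. 21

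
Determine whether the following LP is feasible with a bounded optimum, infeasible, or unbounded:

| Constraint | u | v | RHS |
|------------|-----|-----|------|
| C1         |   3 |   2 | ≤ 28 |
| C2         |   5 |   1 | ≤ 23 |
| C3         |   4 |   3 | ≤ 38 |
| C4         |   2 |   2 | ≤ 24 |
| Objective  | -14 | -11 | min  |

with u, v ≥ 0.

Feasible with a bounded optimal solution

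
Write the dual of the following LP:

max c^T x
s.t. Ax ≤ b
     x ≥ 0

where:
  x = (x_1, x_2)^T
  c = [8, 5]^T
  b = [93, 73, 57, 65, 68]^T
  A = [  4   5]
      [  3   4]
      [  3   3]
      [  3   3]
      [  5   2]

Primal max cᵀx s.t. Ax ≤ b, x ≥ 0  →  Dual min bᵀy s.t. Aᵀy ≥ c, y ≥ 0.

Minimize: z = 93y1 + 73y2 + 57y3 + 65y4 + 68y5

Subject to:
  4y1 + 3y2 + 3y3 + 3y4 + 5y5 ≥ 8
  5y1 + 4y2 + 3y3 + 3y4 + 2y5 ≥ 5
  y1, y2, y3, y4, y5 ≥ 0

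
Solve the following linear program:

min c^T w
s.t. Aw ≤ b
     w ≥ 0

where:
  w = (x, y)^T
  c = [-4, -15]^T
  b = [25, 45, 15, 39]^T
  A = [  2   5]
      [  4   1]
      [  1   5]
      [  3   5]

Evaluate the objective at each vertex of the feasible region:
  z(0, 0) = 0
  z(11.25, 0) = -45
  z(11.11, 0.5556) = -52.78
  z(10, 1) = -55  ←
  z(0, 3) = -45
The minimum is at x = 10, y = 1.

x = 10, y = 1, z = -55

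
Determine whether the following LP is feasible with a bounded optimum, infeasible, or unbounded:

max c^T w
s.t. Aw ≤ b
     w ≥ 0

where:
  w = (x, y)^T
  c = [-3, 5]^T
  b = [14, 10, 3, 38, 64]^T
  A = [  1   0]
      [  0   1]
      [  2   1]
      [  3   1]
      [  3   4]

Feasible with a bounded optimal solution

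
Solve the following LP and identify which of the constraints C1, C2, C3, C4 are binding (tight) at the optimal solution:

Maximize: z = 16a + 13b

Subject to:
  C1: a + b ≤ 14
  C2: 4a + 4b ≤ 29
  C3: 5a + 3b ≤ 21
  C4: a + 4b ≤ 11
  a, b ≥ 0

At a = 3, b = 2, compute slack b - a·x for each constraint:
  C1: 14 − 5 = 9  (slack)
  C2: 29 − 20 = 9  (slack)
  C3: 21 − 21 = 0  (binding)
  C4: 11 − 11 = 0  (binding)

Optimal: a = 3, b = 2
Binding: C3, C4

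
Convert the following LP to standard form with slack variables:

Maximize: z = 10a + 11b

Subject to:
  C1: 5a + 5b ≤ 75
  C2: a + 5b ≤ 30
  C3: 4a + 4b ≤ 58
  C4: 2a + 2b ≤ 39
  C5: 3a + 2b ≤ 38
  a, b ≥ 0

max z = 10a + 11b

s.t.
  5a + 5b + s1 = 75
  a + 5b + s2 = 30
  4a + 4b + s3 = 58
  2a + 2b + s4 = 39
  3a + 2b + s5 = 38
  a, b, s1, s2, s3, s4, s5 ≥ 0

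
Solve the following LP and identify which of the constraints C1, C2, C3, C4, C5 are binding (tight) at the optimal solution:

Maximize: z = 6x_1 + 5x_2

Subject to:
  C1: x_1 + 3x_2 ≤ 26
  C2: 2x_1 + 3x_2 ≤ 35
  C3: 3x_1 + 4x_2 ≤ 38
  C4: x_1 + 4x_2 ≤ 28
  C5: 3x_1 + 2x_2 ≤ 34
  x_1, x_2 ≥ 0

At x_1 = 10, x_2 = 2, compute slack b - a·x for each constraint:
  C1: 26 − 16 = 10  (slack)
  C2: 35 − 26 = 9  (slack)
  C3: 38 − 38 = 0  (binding)
  C4: 28 − 18 = 10  (slack)
  C5: 34 − 34 = 0  (binding)

Optimal: x_1 = 10, x_2 = 2
Binding: C3, C5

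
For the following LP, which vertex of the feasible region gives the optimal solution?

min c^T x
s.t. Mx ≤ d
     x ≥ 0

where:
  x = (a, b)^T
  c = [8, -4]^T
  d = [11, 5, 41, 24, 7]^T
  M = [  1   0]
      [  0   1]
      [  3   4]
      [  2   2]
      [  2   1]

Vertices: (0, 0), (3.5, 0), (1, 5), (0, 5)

Evaluate the objective at each vertex of the feasible region:
  z(0, 0) = 0
  z(3.5, 0) = 28
  z(1, 5) = -12
  z(0, 5) = -20  ←
The minimum is at a = 0, b = 5.

(0, 5)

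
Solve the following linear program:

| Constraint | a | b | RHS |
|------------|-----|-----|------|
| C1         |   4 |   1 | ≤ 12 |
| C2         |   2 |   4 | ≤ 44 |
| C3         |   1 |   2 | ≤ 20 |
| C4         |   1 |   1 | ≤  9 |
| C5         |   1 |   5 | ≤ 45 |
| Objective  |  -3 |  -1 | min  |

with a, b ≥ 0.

Evaluate the objective at each vertex of the feasible region:
  z(0, 0) = 0
  z(3, 0) = -9
  z(1, 8) = -11  ←
  z(0, 9) = -9
The minimum is at a = 1, b = 8.

a = 1, b = 8, z = -11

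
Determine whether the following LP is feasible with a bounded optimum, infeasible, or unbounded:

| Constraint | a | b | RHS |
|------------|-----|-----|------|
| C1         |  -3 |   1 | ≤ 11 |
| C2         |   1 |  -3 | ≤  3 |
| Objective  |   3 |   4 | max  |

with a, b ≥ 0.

Unbounded (objective can increase without bound)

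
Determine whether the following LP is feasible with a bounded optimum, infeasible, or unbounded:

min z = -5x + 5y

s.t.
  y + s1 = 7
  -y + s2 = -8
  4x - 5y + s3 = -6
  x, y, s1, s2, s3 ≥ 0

Infeasible (no feasible solution exists)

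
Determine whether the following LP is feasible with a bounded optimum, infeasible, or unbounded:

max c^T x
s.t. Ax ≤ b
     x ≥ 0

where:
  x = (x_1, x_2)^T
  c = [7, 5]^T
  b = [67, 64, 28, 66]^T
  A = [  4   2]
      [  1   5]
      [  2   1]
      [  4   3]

Feasible with a bounded optimal solution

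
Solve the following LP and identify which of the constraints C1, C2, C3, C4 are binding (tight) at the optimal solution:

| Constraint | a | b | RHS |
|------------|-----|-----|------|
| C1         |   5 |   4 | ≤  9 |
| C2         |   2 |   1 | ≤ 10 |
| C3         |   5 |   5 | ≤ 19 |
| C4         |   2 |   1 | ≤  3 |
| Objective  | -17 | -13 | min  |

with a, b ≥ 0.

At a = 1, b = 1, compute slack b - a·x for each constraint:
  C1: 9 − 9 = 0  (binding)
  C2: 10 − 3 = 7  (slack)
  C3: 19 − 10 = 9  (slack)
  C4: 3 − 3 = 0  (binding)

Optimal: a = 1, b = 1
Binding: C1, C4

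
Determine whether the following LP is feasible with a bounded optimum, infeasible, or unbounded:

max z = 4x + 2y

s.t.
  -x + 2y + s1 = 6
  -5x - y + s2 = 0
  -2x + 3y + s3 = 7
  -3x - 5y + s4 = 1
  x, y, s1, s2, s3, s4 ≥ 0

Unbounded (objective can increase without bound)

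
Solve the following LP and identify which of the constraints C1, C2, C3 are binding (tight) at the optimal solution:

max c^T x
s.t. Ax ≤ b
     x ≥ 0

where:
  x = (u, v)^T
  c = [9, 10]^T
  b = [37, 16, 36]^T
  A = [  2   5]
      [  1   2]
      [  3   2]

At u = 10, v = 3, compute slack b - a·x for each constraint:
  C1: 37 − 35 = 2  (slack)
  C2: 16 − 16 = 0  (binding)
  C3: 36 − 36 = 0  (binding)

Optimal: u = 10, v = 3
Binding: C2, C3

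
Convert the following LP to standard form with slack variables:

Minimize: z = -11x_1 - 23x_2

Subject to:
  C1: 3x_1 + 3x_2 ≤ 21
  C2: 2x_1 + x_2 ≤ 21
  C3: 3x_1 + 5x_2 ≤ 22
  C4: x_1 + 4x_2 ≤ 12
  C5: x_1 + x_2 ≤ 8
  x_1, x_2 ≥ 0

min z = -11x_1 - 23x_2

s.t.
  3x_1 + 3x_2 + s1 = 21
  2x_1 + x_2 + s2 = 21
  3x_1 + 5x_2 + s3 = 22
  x_1 + 4x_2 + s4 = 12
  x_1 + x_2 + s5 = 8
  x_1, x_2, s1, s2, s3, s4, s5 ≥ 0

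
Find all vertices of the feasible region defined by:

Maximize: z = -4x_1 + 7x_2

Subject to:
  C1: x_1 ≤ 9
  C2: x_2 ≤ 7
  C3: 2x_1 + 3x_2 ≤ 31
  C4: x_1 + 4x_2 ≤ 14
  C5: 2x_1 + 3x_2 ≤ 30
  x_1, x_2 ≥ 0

(0, 0), (9, 0), (9, 1.25), (0, 3.5)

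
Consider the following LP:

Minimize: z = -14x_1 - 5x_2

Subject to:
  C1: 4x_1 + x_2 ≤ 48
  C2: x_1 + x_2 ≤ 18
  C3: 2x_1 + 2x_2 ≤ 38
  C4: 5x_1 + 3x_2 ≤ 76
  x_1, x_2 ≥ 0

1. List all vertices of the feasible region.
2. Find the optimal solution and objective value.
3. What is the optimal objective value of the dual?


1. (0, 0), (12, 0), (10, 8), (0, 18)
2. x_1 = 10, x_2 = 8, z = -180
3. -180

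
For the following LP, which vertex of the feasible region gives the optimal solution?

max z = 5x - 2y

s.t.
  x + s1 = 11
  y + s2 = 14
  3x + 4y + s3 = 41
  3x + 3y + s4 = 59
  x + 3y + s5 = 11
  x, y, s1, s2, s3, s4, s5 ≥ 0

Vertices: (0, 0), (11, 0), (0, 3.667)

Evaluate the objective at each vertex of the feasible region:
  z(0, 0) = 0
  z(11, 0) = 55  ←
  z(0, 3.667) = -7.333
The maximum is at x = 11, y = 0.

(11, 0)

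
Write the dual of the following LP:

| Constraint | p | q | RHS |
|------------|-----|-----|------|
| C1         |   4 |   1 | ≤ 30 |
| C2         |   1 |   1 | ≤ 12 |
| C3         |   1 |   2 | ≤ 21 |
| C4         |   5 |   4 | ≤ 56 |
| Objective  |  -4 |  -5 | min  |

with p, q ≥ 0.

Primal min cᵀx s.t. Ax ≤ b, x ≥ 0  →  Dual max −bᵀy s.t. Aᵀy ≥ −c, y ≥ 0.

Maximize: z = -30y1 - 12y2 - 21y3 - 56y4

Subject to:
  4y1 + y2 + y3 + 5y4 ≥ 4
  y1 + y2 + 2y3 + 4y4 ≥ 5
  y1, y2, y3, y4 ≥ 0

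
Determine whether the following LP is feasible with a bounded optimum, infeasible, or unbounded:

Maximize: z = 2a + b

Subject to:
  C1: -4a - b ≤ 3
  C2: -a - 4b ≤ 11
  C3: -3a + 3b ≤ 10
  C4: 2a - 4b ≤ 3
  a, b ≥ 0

Unbounded (objective can increase without bound)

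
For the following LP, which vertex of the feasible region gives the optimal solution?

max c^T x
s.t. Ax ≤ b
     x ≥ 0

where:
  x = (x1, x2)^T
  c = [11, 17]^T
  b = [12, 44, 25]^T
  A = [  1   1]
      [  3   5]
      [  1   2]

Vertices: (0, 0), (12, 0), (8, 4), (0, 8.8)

Evaluate the objective at each vertex of the feasible region:
  z(0, 0) = 0
  z(12, 0) = 132
  z(8, 4) = 156  ←
  z(0, 8.8) = 149.6
The maximum is at x1 = 8, x2 = 4.

(8, 4)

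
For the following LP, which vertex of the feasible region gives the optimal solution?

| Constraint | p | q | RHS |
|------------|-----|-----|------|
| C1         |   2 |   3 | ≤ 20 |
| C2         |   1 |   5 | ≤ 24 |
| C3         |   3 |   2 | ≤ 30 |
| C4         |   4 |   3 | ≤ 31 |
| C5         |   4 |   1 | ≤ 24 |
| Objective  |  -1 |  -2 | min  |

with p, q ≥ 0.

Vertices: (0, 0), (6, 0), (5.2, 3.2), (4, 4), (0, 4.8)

Evaluate the objective at each vertex of the feasible region:
  z(0, 0) = 0
  z(6, 0) = -6
  z(5.2, 3.2) = -11.6
  z(4, 4) = -12  ←
  z(0, 4.8) = -9.6
The minimum is at p = 4, q = 4.

(4, 4)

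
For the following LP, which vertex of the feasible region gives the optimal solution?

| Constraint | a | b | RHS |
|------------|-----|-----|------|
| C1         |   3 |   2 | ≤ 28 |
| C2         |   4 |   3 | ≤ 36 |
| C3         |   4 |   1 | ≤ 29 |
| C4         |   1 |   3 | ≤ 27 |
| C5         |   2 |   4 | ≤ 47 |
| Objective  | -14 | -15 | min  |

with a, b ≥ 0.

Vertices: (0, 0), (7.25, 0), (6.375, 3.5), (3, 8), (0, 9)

Evaluate the objective at each vertex of the feasible region:
  z(0, 0) = 0
  z(7.25, 0) = -101.5
  z(6.375, 3.5) = -141.8
  z(3, 8) = -162  ←
  z(0, 9) = -135
The minimum is at a = 3, b = 8.

(3, 8)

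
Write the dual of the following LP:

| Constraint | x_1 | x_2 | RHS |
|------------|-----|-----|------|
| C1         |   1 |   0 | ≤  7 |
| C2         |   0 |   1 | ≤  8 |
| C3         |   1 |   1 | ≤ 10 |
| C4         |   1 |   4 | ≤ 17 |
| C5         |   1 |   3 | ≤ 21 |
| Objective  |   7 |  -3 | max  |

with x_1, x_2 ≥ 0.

Primal max cᵀx s.t. Ax ≤ b, x ≥ 0  →  Dual min bᵀy s.t. Aᵀy ≥ c, y ≥ 0.

Minimize: z = 7y1 + 8y2 + 10y3 + 17y4 + 21y5

Subject to:
  y1 + y3 + y4 + y5 ≥ 7
  y2 + y3 + 4y4 + 3y5 ≥ -3
  y1, y2, y3, y4, y5 ≥ 0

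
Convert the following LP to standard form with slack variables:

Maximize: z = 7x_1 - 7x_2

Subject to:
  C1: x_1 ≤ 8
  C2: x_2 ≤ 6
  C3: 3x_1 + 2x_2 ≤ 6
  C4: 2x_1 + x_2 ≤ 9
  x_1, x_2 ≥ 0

max z = 7x_1 - 7x_2

s.t.
  x_1 + s1 = 8
  x_2 + s2 = 6
  3x_1 + 2x_2 + s3 = 6
  2x_1 + x_2 + s4 = 9
  x_1, x_2, s1, s2, s3, s4 ≥ 0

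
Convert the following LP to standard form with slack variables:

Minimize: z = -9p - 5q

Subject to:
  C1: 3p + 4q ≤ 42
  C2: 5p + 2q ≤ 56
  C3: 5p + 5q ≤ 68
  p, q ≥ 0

min z = -9p - 5q

s.t.
  3p + 4q + s1 = 42
  5p + 2q + s2 = 56
  5p + 5q + s3 = 68
  p, q, s1, s2, s3 ≥ 0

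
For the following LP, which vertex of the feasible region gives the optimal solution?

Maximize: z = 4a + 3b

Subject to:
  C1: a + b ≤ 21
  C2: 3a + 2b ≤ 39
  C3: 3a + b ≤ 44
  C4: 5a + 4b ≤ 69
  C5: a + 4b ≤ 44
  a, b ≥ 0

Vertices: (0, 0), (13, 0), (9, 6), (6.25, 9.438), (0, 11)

Evaluate the objective at each vertex of the feasible region:
  z(0, 0) = 0
  z(13, 0) = 52
  z(9, 6) = 54  ←
  z(6.25, 9.438) = 53.31
  z(0, 11) = 33
The maximum is at a = 9, b = 6.

(9, 6)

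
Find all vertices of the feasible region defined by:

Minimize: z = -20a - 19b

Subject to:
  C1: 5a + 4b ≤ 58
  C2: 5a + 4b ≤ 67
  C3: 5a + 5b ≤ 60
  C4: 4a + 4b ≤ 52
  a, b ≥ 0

(0, 0), (11.6, 0), (10, 2), (0, 12)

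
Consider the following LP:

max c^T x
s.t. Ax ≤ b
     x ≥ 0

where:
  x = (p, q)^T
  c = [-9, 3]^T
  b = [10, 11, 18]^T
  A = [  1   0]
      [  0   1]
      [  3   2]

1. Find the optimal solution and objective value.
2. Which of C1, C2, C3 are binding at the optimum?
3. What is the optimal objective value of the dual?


1. p = 0, q = 9, z = 27
2. C3
3. 27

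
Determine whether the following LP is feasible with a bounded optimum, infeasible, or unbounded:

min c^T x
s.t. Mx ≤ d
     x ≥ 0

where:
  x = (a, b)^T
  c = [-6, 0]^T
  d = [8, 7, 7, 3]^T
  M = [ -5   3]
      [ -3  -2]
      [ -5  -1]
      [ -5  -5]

Unbounded (objective can decrease without bound)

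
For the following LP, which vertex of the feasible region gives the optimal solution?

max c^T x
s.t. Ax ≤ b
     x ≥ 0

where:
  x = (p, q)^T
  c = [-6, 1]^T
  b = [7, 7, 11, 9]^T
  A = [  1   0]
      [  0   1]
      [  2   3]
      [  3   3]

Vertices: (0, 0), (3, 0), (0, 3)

Evaluate the objective at each vertex of the feasible region:
  z(0, 0) = 0
  z(3, 0) = -18
  z(0, 3) = 3  ←
The maximum is at p = 0, q = 3.

(0, 3)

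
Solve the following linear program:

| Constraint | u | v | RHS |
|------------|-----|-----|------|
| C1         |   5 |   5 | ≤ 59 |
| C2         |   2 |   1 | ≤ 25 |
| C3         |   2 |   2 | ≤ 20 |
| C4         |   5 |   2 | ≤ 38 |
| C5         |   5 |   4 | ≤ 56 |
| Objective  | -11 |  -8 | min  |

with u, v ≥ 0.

Evaluate the objective at each vertex of the feasible region:
  z(0, 0) = 0
  z(7.6, 0) = -83.6
  z(6, 4) = -98  ←
  z(0, 10) = -80
The minimum is at u = 6, v = 4.

u = 6, v = 4, z = -98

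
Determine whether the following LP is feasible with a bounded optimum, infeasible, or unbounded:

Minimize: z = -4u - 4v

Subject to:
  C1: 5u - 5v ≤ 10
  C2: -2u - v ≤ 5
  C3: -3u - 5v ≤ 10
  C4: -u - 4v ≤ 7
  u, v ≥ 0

Unbounded (objective can decrease without bound)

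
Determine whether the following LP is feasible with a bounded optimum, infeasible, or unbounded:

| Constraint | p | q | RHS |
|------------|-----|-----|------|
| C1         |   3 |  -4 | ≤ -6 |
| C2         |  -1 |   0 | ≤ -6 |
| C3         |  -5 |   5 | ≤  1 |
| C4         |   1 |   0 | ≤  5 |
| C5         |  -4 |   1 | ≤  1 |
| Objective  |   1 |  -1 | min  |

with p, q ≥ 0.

Infeasible (no feasible solution exists)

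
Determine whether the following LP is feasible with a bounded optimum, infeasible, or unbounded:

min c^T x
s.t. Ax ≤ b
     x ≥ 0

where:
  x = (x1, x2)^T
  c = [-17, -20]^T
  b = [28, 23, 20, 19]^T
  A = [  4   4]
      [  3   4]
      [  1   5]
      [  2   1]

Feasible with a bounded optimal solution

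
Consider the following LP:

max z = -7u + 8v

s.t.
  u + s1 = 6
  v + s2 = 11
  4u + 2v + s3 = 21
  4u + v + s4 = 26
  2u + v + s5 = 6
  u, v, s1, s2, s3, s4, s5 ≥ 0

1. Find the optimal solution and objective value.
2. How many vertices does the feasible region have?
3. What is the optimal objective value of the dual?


1. u = 0, v = 6, z = 48
2. 3
3. 48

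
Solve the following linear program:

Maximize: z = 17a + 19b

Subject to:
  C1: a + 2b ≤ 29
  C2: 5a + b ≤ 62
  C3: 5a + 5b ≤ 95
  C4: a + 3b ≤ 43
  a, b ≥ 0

Evaluate the objective at each vertex of the feasible region:
  z(0, 0) = 0
  z(12.4, 0) = 210.8
  z(10.75, 8.25) = 339.5
  z(9, 10) = 343  ←
  z(1, 14) = 283
  z(0, 14.33) = 272.3
The maximum is at a = 9, b = 10.

a = 9, b = 10, z = 343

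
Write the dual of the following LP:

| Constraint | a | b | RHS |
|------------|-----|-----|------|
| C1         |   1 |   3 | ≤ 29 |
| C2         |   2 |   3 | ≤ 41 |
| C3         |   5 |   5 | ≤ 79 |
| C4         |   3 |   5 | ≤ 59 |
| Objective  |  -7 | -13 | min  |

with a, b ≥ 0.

Primal min cᵀx s.t. Ax ≤ b, x ≥ 0  →  Dual max −bᵀy s.t. Aᵀy ≥ −c, y ≥ 0.

Maximize: z = -29y1 - 41y2 - 79y3 - 59y4

Subject to:
  y1 + 2y2 + 5y3 + 3y4 ≥ 7
  3y1 + 3y2 + 5y3 + 5y4 ≥ 13
  y1, y2, y3, y4 ≥ 0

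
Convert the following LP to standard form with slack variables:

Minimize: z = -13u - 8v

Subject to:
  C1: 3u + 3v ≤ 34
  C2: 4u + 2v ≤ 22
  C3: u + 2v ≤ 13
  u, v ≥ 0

min z = -13u - 8v

s.t.
  3u + 3v + s1 = 34
  4u + 2v + s2 = 22
  u + 2v + s3 = 13
  u, v, s1, s2, s3 ≥ 0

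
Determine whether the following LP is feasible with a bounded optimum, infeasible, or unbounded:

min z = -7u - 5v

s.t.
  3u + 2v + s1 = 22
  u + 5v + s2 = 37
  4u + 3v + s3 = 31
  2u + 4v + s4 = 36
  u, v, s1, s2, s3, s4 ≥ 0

Feasible with a bounded optimal solution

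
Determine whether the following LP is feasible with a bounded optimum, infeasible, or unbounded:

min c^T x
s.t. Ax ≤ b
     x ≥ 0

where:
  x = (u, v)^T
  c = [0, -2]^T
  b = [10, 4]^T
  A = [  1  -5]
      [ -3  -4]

Unbounded (objective can decrease without bound)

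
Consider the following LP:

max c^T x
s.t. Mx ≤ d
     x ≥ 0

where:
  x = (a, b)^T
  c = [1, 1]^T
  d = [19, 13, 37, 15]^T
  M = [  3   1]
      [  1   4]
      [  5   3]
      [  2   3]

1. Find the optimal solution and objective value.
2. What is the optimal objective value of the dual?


1. a = 6, b = 1, z = 7
2. 7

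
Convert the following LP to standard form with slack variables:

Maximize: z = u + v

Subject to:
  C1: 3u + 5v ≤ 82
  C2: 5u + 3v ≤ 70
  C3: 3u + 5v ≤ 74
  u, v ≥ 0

max z = u + v

s.t.
  3u + 5v + s1 = 82
  5u + 3v + s2 = 70
  3u + 5v + s3 = 74
  u, v, s1, s2, s3 ≥ 0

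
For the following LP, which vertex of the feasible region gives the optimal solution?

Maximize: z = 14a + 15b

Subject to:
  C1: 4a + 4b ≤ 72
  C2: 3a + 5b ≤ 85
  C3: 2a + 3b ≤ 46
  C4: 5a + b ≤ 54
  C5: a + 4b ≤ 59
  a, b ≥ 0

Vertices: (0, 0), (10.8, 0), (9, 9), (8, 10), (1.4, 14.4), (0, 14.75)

Evaluate the objective at each vertex of the feasible region:
  z(0, 0) = 0
  z(10.8, 0) = 151.2
  z(9, 9) = 261
  z(8, 10) = 262  ←
  z(1.4, 14.4) = 235.6
  z(0, 14.75) = 221.2
The maximum is at a = 8, b = 10.

(8, 10)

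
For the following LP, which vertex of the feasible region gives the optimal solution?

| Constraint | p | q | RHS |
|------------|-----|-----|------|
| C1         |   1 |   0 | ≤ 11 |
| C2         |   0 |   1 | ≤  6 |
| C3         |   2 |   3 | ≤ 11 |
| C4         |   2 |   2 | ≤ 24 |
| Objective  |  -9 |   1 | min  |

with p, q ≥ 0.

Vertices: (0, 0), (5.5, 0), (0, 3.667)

Evaluate the objective at each vertex of the feasible region:
  z(0, 0) = 0
  z(5.5, 0) = -49.5  ←
  z(0, 3.667) = 3.667
The minimum is at p = 5.5, q = 0.

(5.5, 0)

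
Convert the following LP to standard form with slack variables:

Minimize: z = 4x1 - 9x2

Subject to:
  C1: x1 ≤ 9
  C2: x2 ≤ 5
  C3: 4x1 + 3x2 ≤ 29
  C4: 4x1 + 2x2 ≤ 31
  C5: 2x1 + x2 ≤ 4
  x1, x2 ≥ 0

min z = 4x1 - 9x2

s.t.
  x1 + s1 = 9
  x2 + s2 = 5
  4x1 + 3x2 + s3 = 29
  4x1 + 2x2 + s4 = 31
  2x1 + x2 + s5 = 4
  x1, x2, s1, s2, s3, s4, s5 ≥ 0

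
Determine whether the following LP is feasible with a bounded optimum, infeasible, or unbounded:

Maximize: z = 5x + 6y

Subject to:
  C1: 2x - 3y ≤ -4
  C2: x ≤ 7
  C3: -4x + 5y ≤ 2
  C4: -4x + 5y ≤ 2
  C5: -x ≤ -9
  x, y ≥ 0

Infeasible (no feasible solution exists)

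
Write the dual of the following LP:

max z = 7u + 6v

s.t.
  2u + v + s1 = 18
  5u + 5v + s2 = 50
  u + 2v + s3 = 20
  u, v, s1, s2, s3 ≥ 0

Primal max cᵀx s.t. Ax ≤ b, x ≥ 0  →  Dual min bᵀy s.t. Aᵀy ≥ c, y ≥ 0.

Minimize: z = 18y1 + 50y2 + 20y3

Subject to:
  2y1 + 5y2 + y3 ≥ 7
  y1 + 5y2 + 2y3 ≥ 6
  y1, y2, y3 ≥ 0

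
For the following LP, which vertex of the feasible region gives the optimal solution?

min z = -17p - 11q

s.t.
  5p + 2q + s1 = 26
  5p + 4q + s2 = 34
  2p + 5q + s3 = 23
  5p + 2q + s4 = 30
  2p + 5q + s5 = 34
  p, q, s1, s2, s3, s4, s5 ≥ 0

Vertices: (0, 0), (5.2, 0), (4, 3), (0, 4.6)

Evaluate the objective at each vertex of the feasible region:
  z(0, 0) = 0
  z(5.2, 0) = -88.4
  z(4, 3) = -101  ←
  z(0, 4.6) = -50.6
The minimum is at p = 4, q = 3.

(4, 3)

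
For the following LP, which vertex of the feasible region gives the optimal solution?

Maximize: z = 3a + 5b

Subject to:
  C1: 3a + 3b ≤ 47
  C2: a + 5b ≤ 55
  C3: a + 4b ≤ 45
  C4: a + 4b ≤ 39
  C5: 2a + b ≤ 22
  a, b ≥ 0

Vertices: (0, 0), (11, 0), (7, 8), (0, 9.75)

Evaluate the objective at each vertex of the feasible region:
  z(0, 0) = 0
  z(11, 0) = 33
  z(7, 8) = 61  ←
  z(0, 9.75) = 48.75
The maximum is at a = 7, b = 8.

(7, 8)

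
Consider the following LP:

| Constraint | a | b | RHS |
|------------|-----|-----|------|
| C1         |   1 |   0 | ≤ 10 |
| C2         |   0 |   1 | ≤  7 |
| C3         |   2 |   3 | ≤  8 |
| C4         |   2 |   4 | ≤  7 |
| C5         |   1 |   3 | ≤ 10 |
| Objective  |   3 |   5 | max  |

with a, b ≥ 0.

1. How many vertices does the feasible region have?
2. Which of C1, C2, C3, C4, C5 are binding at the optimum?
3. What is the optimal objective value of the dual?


1. 3
2. C4
3. 10.5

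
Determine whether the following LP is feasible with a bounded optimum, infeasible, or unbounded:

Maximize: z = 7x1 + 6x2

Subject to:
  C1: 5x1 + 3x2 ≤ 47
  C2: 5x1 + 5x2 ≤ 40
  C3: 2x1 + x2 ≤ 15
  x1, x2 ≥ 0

Feasible with a bounded optimal solution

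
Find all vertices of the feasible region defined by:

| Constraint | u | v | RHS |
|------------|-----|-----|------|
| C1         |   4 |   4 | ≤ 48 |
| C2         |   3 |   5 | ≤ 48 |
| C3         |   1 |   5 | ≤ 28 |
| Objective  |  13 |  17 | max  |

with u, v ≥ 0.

(0, 0), (12, 0), (8, 4), (0, 5.6)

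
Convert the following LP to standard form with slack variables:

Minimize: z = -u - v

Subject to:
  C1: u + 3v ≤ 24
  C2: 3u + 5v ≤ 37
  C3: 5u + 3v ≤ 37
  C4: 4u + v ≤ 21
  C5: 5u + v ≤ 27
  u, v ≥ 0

min z = -u - v

s.t.
  u + 3v + s1 = 24
  3u + 5v + s2 = 37
  5u + 3v + s3 = 37
  4u + v + s4 = 21
  5u + v + s5 = 27
  u, v, s1, s2, s3, s4, s5 ≥ 0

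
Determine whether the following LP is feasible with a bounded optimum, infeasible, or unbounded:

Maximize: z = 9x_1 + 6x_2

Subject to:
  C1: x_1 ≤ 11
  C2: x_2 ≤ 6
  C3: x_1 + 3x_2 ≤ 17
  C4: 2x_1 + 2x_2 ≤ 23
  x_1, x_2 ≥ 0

Feasible with a bounded optimal solution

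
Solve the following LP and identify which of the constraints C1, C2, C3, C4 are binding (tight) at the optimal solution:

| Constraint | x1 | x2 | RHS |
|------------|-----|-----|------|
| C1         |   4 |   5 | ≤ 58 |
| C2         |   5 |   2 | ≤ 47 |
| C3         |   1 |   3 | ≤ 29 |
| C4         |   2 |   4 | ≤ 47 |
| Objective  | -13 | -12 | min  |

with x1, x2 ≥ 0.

At x1 = 7, x2 = 6, compute slack b - a·x for each constraint:
  C1: 58 − 58 = 0  (binding)
  C2: 47 − 47 = 0  (binding)
  C3: 29 − 25 = 4  (slack)
  C4: 47 − 38 = 9  (slack)

Optimal: x1 = 7, x2 = 6
Binding: C1, C2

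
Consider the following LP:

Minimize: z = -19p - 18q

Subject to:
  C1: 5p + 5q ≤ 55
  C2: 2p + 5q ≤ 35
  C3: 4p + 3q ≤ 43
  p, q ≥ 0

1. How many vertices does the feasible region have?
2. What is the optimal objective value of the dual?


1. 5
2. -208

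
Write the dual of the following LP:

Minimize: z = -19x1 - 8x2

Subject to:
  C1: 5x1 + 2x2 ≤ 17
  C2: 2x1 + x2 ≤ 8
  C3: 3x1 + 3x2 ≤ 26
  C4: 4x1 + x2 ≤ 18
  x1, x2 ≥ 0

Primal min cᵀx s.t. Ax ≤ b, x ≥ 0  →  Dual max −bᵀy s.t. Aᵀy ≥ −c, y ≥ 0.

Maximize: z = -17y1 - 8y2 - 26y3 - 18y4

Subject to:
  5y1 + 2y2 + 3y3 + 4y4 ≥ 19
  2y1 + y2 + 3y3 + y4 ≥ 8
  y1, y2, y3, y4 ≥ 0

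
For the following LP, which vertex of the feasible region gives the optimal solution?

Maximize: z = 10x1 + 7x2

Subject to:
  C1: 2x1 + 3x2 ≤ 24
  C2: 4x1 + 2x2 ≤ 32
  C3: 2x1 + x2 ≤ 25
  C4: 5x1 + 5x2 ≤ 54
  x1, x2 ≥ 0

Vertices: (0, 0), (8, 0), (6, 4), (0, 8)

Evaluate the objective at each vertex of the feasible region:
  z(0, 0) = 0
  z(8, 0) = 80
  z(6, 4) = 88  ←
  z(0, 8) = 56
The maximum is at x1 = 6, x2 = 4.

(6, 4)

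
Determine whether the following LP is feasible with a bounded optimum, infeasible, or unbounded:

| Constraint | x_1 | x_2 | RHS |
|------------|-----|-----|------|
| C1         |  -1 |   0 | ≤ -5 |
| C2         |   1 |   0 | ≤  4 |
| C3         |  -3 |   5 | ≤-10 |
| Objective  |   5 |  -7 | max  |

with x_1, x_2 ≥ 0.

Infeasible (no feasible solution exists)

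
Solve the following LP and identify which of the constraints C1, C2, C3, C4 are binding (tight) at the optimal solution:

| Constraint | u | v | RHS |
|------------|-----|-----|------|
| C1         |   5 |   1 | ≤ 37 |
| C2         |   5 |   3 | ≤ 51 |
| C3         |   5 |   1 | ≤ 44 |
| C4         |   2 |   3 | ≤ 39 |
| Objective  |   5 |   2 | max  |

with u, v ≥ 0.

At u = 6, v = 7, compute slack b - a·x for each constraint:
  C1: 37 − 37 = 0  (binding)
  C2: 51 − 51 = 0  (binding)
  C3: 44 − 37 = 7  (slack)
  C4: 39 − 33 = 6  (slack)

Optimal: u = 6, v = 7
Binding: C1, C2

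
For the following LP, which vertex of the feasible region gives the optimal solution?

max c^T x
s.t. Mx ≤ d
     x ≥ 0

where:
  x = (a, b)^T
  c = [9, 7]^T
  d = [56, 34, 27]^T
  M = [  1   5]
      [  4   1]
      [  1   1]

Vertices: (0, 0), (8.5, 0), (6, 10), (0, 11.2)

Evaluate the objective at each vertex of the feasible region:
  z(0, 0) = 0
  z(8.5, 0) = 76.5
  z(6, 10) = 124  ←
  z(0, 11.2) = 78.4
The maximum is at a = 6, b = 10.

(6, 10)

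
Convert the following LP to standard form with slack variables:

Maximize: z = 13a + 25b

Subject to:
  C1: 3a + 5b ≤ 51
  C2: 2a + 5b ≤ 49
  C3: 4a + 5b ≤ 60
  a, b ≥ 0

max z = 13a + 25b

s.t.
  3a + 5b + s1 = 51
  2a + 5b + s2 = 49
  4a + 5b + s3 = 60
  a, b, s1, s2, s3 ≥ 0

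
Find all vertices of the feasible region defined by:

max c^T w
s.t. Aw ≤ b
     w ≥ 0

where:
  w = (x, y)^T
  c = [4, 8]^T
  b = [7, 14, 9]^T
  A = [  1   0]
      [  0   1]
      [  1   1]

(0, 0), (7, 0), (7, 2), (0, 9)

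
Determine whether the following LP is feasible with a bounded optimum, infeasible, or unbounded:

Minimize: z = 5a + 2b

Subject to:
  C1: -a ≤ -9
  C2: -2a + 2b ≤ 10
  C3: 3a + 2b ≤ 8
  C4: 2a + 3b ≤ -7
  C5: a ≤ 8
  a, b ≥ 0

Infeasible (no feasible solution exists)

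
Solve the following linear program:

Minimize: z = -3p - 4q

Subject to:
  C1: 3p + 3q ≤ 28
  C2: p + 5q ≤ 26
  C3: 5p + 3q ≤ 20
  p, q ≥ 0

Evaluate the objective at each vertex of the feasible region:
  z(0, 0) = 0
  z(4, 0) = -12
  z(1, 5) = -23  ←
  z(0, 5.2) = -20.8
The minimum is at p = 1, q = 5.

p = 1, q = 5, z = -23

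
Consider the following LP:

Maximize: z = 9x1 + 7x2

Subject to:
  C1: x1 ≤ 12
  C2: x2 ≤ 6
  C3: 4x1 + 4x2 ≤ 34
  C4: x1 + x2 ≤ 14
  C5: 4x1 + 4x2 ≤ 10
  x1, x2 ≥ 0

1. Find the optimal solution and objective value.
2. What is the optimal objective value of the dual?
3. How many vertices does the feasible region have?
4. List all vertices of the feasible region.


1. x1 = 2.5, x2 = 0, z = 22.5
2. 22.5
3. 3
4. (0, 0), (2.5, 0), (0, 2.5)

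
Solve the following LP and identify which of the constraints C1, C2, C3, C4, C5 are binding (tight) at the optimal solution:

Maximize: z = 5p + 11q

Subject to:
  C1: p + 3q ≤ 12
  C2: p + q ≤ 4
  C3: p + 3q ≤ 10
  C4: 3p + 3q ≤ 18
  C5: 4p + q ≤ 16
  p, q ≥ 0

At p = 1, q = 3, compute slack b - a·x for each constraint:
  C1: 12 − 10 = 2  (slack)
  C2: 4 − 4 = 0  (binding)
  C3: 10 − 10 = 0  (binding)
  C4: 18 − 12 = 6  (slack)
  C5: 16 − 7 = 9  (slack)

Optimal: p = 1, q = 3
Binding: C2, C3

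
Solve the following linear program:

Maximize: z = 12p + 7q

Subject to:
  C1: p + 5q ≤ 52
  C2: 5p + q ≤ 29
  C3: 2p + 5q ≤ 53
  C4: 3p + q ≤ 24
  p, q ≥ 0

Evaluate the objective at each vertex of the feasible region:
  z(0, 0) = 0
  z(5.8, 0) = 69.6
  z(4, 9) = 111  ←
  z(1, 10.2) = 83.4
  z(0, 10.4) = 72.8
The maximum is at p = 4, q = 9.

p = 4, q = 9, z = 111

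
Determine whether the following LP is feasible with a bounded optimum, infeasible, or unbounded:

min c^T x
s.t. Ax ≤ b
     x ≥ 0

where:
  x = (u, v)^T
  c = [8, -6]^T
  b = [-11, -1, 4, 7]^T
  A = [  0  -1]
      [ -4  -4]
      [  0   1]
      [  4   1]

Infeasible (no feasible solution exists)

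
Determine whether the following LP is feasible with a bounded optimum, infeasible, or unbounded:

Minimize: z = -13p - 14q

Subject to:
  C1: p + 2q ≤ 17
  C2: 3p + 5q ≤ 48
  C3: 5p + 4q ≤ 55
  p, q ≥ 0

Feasible with a bounded optimal solution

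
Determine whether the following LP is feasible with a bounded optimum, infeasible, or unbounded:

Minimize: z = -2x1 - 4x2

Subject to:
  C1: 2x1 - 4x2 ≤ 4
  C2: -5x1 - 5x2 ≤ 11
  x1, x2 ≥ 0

Unbounded (objective can decrease without bound)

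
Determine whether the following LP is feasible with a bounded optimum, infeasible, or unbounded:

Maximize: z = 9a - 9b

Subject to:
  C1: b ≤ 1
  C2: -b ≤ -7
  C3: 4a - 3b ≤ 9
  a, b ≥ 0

Infeasible (no feasible solution exists)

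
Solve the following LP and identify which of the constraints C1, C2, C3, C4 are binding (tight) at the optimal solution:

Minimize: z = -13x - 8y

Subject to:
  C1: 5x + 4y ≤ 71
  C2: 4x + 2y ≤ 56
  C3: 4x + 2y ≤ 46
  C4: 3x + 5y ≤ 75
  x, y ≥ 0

At x = 7, y = 9, compute slack b - a·x for each constraint:
  C1: 71 − 71 = 0  (binding)
  C2: 56 − 46 = 10  (slack)
  C3: 46 − 46 = 0  (binding)
  C4: 75 − 66 = 9  (slack)

Optimal: x = 7, y = 9
Binding: C1, C3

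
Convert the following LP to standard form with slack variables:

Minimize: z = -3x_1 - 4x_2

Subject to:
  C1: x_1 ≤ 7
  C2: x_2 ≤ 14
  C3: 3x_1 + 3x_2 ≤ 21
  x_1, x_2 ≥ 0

min z = -3x_1 - 4x_2

s.t.
  x_1 + s1 = 7
  x_2 + s2 = 14
  3x_1 + 3x_2 + s3 = 21
  x_1, x_2, s1, s2, s3 ≥ 0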